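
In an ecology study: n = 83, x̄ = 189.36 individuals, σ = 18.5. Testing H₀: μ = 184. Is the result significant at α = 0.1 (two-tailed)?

z = (189.36 - 184)/(18.5/√83) = 2.64. Since |z| > 1.645, significant at α = 0.1.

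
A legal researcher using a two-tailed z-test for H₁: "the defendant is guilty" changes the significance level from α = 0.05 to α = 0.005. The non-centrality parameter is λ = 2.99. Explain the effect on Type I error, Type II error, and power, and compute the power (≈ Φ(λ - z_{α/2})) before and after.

Decreasing α from 0.05 to 0.005:
• Type I error rate decreases (α is the Type I rate by definition).
• Critical value moves from z_{α/2} = 1.96 to 2.807, so power = Φ(λ - z_{α/2}) goes from Φ(2.99 - 1.96) = 0.848 to Φ(2.99 - 2.807) = 0.573.
• Type II error rate β = 1 - power therefore increases (0.152 → 0.427).
Appropriate when false positives are costly — here, convicting an innocent person.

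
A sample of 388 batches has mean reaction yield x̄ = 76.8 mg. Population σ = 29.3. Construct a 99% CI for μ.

CI = x̄ ± z*(σ/√n) = 76.8 ± 2.576(29.3/√388) = 76.8 ± 3.83 = (72.97, 80.63)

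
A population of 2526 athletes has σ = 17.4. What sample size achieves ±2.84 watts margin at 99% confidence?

Without FPC: n₀ = (2.576×17.4/2.84)² = 249.088. With FPC: n = n₀N/(n₀+N-1) = 226.8 → n = 227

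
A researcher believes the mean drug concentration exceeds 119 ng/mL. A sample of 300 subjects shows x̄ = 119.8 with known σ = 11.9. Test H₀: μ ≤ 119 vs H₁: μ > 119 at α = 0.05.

z = 1.164. Critical value: 1.645. Fail to reject H₀.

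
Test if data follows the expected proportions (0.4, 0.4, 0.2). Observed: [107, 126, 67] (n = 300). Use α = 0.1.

Expected: [120.0, 120.0, 60.0]. χ² = 2.525. df = 2, critical = 4.605. Fail to reject H₀.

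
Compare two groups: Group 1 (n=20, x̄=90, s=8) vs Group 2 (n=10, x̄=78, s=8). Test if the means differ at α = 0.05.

Pooled sp = 8.0. t = 3.873, df = 28. Critical t = ±2.048. Reject H₀.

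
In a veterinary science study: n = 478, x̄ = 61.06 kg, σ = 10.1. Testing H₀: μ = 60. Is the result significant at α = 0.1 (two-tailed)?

z = (61.06 - 60)/(10.1/√478) = 2.295. Since |z| > 1.645, significant at α = 0.1.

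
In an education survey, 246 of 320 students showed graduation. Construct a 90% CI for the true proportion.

p̂ = 0.769. CI = p̂ ± z*√(p̂(1-p̂)/n) = (0.73, 0.808)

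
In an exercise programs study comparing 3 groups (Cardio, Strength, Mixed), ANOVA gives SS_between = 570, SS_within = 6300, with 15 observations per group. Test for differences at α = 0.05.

df_between = 2, df_within = 42. F = MS_between/MS_within = 285.0/150.0 = 1.9. F_crit ≈ 3.22. Fail to reject H₀.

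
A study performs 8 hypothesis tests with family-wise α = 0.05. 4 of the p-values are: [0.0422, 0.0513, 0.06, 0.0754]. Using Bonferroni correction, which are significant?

Bonferroni α = 0.05/8 = 0.00625. None of the given p-values are significant.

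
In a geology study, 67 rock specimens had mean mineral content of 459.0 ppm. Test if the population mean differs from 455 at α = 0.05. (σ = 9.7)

z = (x̄ - μ₀)/(σ/√n) = (459.0 - 455)/(9.7/√67) = 3.375. Critical value: ±1.96. Since |3.375| > 1.96, Reject H₀.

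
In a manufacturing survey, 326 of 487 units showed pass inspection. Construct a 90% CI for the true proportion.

p̂ = 0.669. CI = p̂ ± z*√(p̂(1-p̂)/n) = (0.634, 0.704)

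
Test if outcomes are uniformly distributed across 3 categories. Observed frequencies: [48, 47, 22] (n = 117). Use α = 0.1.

Expected = 39 each. χ² = Σ(O-E)²/E = 11.128. df = 2, critical value = 4.605. Reject H₀.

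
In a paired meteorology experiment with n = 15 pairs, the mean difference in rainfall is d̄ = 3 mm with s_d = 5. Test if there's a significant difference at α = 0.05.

t = d̄/(s_d/√n) = 3/(5/√15) = 2.324. df = 14, critical t = ±2.145. Reject H₀.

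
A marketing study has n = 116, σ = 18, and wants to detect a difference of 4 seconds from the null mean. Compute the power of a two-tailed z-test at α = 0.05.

SE = σ/√n = 18/√116 = 1.671. Non-centrality λ = d/SE = 4/1.671 = 2.393. Power ≈ Φ(λ - z_{α/2}) = Φ(2.393 - 1.96) = Φ(0.433) = 0.668.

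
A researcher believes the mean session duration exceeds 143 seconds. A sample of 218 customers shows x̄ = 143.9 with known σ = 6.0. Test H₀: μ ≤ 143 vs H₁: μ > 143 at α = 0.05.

z = 2.215. Critical value: 1.645. Reject H₀.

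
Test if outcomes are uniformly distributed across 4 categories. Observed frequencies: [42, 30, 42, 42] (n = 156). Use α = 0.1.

Expected = 39 each. χ² = Σ(O-E)²/E = 2.769. df = 3, critical value = 6.251. Fail to reject H₀.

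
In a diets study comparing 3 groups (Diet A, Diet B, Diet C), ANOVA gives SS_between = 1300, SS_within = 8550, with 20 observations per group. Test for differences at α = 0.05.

df_between = 2, df_within = 57. F = MS_between/MS_within = 650.0/150.0 = 4.333. F_crit ≈ 3.159. Reject H₀. At least one mean differs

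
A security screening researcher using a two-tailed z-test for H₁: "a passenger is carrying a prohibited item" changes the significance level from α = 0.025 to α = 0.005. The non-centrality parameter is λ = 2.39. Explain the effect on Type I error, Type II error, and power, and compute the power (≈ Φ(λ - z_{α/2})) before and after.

Decreasing α from 0.025 to 0.005:
• Type I error rate decreases (α is the Type I rate by definition).
• Critical value moves from z_{α/2} = 2.241 to 2.807, so power = Φ(λ - z_{α/2}) goes from Φ(2.39 - 2.241) = 0.559 to Φ(2.39 - 2.807) = 0.338.
• Type II error rate β = 1 - power therefore increases (0.441 → 0.662).
Appropriate when false positives are costly — here, detaining an innocent passenger — delay and inconvenience.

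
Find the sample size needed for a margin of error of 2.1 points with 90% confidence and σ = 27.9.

n = (z*σ/E)² = (1.645×27.9/2.1)² = 477.6 → n = 478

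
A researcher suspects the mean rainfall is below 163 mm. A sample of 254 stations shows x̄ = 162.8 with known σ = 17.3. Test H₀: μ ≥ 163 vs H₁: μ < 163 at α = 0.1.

z = -0.184. Critical value: -1.28. Fail to reject H₀.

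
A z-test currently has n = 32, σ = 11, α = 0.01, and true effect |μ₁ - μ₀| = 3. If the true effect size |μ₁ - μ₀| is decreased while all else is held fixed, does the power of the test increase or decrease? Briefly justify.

Power decreases: a smaller true effect decreases the non-centrality λ = |μ₁ - μ₀|/(σ/√n).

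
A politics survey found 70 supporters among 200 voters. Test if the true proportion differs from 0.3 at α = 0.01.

p̂ = 0.35, p₀ = 0.3. z = (p̂ - p₀)/√(p₀(1-p₀)/n) = 1.543. Critical: ±2.576. Fail to reject H₀.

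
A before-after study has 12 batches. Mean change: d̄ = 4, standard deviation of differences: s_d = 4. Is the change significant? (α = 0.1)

t = d̄/(s_d/√n) = 4/(4/√12) = 3.464. df = 11, critical t = ±1.796. Reject H₀.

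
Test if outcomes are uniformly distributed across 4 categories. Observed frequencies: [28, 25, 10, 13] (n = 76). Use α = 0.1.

Expected = 19 each. χ² = Σ(O-E)²/E = 12.316. df = 3, critical value = 6.251. Reject H₀.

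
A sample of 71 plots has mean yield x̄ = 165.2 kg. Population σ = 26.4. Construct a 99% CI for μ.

CI = x̄ ± z*(σ/√n) = 165.2 ± 2.576(26.4/√71) = 165.2 ± 8.07 = (157.13, 173.27)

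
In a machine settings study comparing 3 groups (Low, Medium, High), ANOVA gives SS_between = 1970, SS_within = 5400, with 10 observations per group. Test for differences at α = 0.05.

df_between = 2, df_within = 27. F = MS_between/MS_within = 985.0/200.0 = 4.925. F_crit ≈ 3.354. Reject H₀. At least one mean differs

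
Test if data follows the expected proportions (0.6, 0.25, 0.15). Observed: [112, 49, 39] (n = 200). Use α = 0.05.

Expected: [120.0, 50.0, 30.0]. χ² = 3.253. df = 2, critical = 5.991. Fail to reject H₀.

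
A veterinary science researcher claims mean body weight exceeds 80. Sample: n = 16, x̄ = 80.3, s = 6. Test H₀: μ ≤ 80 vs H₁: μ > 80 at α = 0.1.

t = (80.3 - 80)/(6/√16) = 0.2, df = 15. Critical t = 1.341. Fail to reject H₀.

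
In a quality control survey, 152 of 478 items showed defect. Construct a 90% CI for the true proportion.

p̂ = 0.318. CI = p̂ ± z*√(p̂(1-p̂)/n) = (0.283, 0.353)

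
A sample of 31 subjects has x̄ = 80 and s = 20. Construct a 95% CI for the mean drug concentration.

CI = x̄ ± t*(s/√n) = 80 ± 2.042(20/√31) = (72.66, 87.34)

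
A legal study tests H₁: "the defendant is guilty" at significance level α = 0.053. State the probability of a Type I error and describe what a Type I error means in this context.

P(Type I error) = α = 0.053. A Type I error is rejecting H₀ when H₀ is actually true (false positive) — here, concluding that the defendant is guilty when in fact this is not the case. Consequence: convicting an innocent person.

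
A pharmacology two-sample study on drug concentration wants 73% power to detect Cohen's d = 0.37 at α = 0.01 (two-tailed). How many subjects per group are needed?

z_{α/2} = 2.576, z_β = Φ⁻¹(0.73) = 0.613. For small effect (d = 0.37): n per group = 2(z_{α/2} + z_β)²/d² = 2(2.576 + 0.613)²/0.37² = 148.6 → 149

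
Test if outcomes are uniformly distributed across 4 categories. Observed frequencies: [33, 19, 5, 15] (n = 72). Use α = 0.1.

Expected = 18 each. χ² = Σ(O-E)²/E = 22.444. df = 3, critical value = 6.251. Reject H₀.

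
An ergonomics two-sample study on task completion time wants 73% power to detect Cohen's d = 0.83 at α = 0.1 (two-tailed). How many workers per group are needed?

z_{α/2} = 1.645, z_β = Φ⁻¹(0.73) = 0.613. For large effect (d = 0.83): n per group = 2(z_{α/2} + z_β)²/d² = 2(1.645 + 0.613)²/0.83² = 14.8 → 15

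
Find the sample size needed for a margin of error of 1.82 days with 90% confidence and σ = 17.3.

n = (z*σ/E)² = (1.645×17.3/1.82)² = 244.5 → n = 245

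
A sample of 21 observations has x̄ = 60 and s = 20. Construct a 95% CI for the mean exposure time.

CI = x̄ ± t*(s/√n) = 60 ± 2.086(20/√21) = (50.9, 69.1)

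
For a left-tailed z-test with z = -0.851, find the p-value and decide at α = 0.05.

p = P(Z < -0.851) = Φ(-0.851) ≈ 0.1974. Since p ≥ 0.05, fail to reject H₀ (not significant) at α = 0.05.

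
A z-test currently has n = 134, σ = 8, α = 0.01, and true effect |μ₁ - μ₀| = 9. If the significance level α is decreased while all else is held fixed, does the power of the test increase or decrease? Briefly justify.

Power decreases: a smaller α raises the critical value, so less of the H₁ sampling distribution falls in the rejection region.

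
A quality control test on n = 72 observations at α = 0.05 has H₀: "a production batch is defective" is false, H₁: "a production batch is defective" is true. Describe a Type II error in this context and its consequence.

Type II error: failing to reject H₀ when it is false — concluding that a production batch is defective is not supported when in fact it is. Consequence: shipping a defective batch — faulty products reach customers.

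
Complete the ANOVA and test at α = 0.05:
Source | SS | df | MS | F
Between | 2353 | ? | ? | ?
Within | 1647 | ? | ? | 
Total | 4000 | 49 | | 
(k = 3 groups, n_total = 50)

df_between = 2, df_within = 47. MS_between = 1176.5, MS_within = 35.04. F = 33.573, F_crit ≈ 3.195. Reject H₀.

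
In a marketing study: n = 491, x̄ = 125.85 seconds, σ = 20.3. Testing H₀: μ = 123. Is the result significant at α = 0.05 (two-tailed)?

z = (125.85 - 123)/(20.3/√491) = 3.111. Since |z| > 1.96, significant at α = 0.05.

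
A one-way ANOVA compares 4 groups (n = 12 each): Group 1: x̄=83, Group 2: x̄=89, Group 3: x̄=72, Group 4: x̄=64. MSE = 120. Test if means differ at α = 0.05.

Grand mean = 77.0. SS_between = 4488.0, MS_between = 1496.0. F = 12.467, F_crit ≈ 2.816. Reject H₀.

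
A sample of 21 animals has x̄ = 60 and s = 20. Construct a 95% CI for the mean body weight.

CI = x̄ ± t*(s/√n) = 60 ± 2.086(20/√21) = (50.9, 69.1)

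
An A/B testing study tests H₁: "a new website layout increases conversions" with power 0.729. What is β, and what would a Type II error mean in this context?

β = 1 - power = 1 - 0.729 = 0.271. A Type II error is failing to reject H₀ when H₀ is false (false negative) — here, failing to conclude that a new website layout increases conversions when in fact it is true. Consequence: discarding a layout that would have improved conversions — lost revenue.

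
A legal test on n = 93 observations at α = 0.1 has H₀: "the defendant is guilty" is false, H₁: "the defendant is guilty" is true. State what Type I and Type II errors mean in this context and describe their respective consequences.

Type I (false positive): concluding that the defendant is guilty when it is not — convicting an innocent person. Type II (false negative): failing to conclude that the defendant is guilty when it is — acquitting a guilty person. Which is costlier depends on domain priorities and is a judgement call rather than a statistical fact.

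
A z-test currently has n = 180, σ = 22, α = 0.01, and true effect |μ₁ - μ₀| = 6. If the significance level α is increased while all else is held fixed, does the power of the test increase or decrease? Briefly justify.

Power increases: a larger α lowers the critical value, so more of the H₁ sampling distribution falls in the rejection region.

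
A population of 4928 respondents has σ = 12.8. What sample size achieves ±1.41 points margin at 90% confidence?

Without FPC: n₀ = (1.645×12.8/1.41)² = 223.004. With FPC: n = n₀N/(n₀+N-1) = 213.4 → n = 214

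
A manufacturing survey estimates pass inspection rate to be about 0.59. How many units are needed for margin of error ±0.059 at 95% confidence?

n = z²p(1-p)/E² = 1.96²×0.59×0.41/0.059² = 267.0 → n = 267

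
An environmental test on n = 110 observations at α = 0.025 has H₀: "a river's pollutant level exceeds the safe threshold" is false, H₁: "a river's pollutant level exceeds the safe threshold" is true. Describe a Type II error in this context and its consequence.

Type II error: failing to reject H₀ when it is false — concluding that a river's pollutant level exceeds the safe threshold is not supported when in fact it is. Consequence: allowing unsafe pollution to continue.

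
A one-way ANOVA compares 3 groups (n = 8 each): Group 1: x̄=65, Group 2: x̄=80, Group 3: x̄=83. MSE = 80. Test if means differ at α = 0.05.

Grand mean = 76.0. SS_between = 1488.0, MS_between = 744.0. F = 9.3, F_crit ≈ 3.467. Reject H₀.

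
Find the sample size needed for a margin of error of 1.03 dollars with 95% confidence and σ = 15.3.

n = (z*σ/E)² = (1.96×15.3/1.03)² = 847.7 → n = 848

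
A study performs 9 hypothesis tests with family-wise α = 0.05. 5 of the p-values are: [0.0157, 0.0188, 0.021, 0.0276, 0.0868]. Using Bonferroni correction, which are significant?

Bonferroni α = 0.05/9 = 0.00556. None of the given p-values are significant.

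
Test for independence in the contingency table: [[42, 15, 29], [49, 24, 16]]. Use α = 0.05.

χ² = 6.321. df = 2, critical = 5.991. Reject H₀. Variables are dependent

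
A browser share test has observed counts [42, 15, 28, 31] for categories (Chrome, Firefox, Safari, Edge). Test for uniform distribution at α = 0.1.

Expected = 29 each. χ² = Σ(O-E)²/E = 12.759. df = 3, critical value = 6.251. Reject H₀.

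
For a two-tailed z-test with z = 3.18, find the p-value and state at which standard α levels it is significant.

p = 2·P(Z > |3.18|) = 2·(1 - Φ(3.18)) ≈ 0.0015. Significant at α = 0.1; Significant at α = 0.05; Significant at α = 0.01.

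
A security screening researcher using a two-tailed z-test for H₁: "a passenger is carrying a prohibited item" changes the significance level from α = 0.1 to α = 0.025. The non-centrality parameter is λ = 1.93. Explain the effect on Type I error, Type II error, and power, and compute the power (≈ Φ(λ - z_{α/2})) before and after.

Decreasing α from 0.1 to 0.025:
• Type I error rate decreases (α is the Type I rate by definition).
• Critical value moves from z_{α/2} = 1.645 to 2.241, so power = Φ(λ - z_{α/2}) goes from Φ(1.93 - 1.645) = 0.612 to Φ(1.93 - 2.241) = 0.378.
• Type II error rate β = 1 - power therefore increases (0.388 → 0.622).
Appropriate when false positives are costly — here, detaining an innocent passenger — delay and inconvenience.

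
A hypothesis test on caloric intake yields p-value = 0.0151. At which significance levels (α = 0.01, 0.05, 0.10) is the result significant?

p = 0.0151. Significant at: α = 0.05, 0.1.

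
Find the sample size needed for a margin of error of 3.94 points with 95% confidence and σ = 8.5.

n = (z*σ/E)² = (1.96×8.5/3.94)² = 17.9 → n = 18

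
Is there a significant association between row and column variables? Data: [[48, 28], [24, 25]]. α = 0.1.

χ² = 2.452. df = 1, critical = 2.706. Fail to reject H₀. No evidence of dependence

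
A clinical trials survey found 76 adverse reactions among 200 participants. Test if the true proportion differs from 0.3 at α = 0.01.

p̂ = 0.38, p₀ = 0.3. z = (p̂ - p₀)/√(p₀(1-p₀)/n) = 2.469. Critical: ±2.576. Fail to reject H₀.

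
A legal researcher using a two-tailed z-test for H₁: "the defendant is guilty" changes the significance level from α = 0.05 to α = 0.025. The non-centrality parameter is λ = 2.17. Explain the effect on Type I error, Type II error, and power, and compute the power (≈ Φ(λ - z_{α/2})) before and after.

Decreasing α from 0.05 to 0.025:
• Type I error rate decreases (α is the Type I rate by definition).
• Critical value moves from z_{α/2} = 1.96 to 2.241, so power = Φ(λ - z_{α/2}) goes from Φ(2.17 - 1.96) = 0.583 to Φ(2.17 - 2.241) = 0.472.
• Type II error rate β = 1 - power therefore increases (0.417 → 0.528).
Appropriate when false positives are costly — here, convicting an innocent person.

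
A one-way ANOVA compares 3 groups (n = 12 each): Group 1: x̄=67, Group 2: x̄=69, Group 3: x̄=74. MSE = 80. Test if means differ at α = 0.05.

Grand mean = 70.0. SS_between = 312.0, MS_between = 156.0. F = 1.95, F_crit ≈ 3.285. Fail to reject H₀.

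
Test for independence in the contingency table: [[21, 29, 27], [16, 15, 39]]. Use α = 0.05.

χ² = 6.995. df = 2, critical = 5.991. Reject H₀. Variables are dependent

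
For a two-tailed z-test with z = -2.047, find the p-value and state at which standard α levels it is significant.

p = 2·P(Z > |-2.047|) = 2·(1 - Φ(2.047)) ≈ 0.0407. Significant at α = 0.1; Significant at α = 0.05.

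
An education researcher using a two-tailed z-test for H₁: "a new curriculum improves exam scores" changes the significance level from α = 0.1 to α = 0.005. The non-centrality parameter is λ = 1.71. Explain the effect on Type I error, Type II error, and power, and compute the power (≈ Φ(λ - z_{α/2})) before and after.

Decreasing α from 0.1 to 0.005:
• Type I error rate decreases (α is the Type I rate by definition).
• Critical value moves from z_{α/2} = 1.645 to 2.807, so power = Φ(λ - z_{α/2}) goes from Φ(1.71 - 1.645) = 0.526 to Φ(1.71 - 2.807) = 0.136.
• Type II error rate β = 1 - power therefore increases (0.474 → 0.864).
Appropriate when false positives are costly — here, adopting a curriculum that gives no real benefit — disruption for nothing.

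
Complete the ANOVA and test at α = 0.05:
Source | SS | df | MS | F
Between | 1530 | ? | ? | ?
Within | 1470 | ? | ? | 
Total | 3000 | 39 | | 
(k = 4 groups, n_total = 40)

df_between = 3, df_within = 36. MS_between = 510.0, MS_within = 40.83. F = 12.49, F_crit ≈ 2.866. Reject H₀.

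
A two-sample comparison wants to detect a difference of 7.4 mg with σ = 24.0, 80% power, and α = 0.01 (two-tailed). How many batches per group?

n per group = 2(z_α/2 + z_β)²σ²/d² = 2×(2.576 + 0.84)²×24.0²/7.4² = 245.5 → n = 246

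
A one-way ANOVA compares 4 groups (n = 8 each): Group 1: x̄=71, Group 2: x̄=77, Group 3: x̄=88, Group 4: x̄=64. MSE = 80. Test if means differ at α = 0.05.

Grand mean = 75.0. SS_between = 2480.0, MS_between = 826.67. F = 10.333, F_crit ≈ 2.947. Reject H₀.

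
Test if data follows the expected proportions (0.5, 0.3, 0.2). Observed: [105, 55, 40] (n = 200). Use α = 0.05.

Expected: [100.0, 60.0, 40.0]. χ² = 0.667. df = 2, critical = 5.991. Fail to reject H₀.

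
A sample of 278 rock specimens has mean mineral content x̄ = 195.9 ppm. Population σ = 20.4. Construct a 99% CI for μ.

CI = x̄ ± z*(σ/√n) = 195.9 ± 2.576(20.4/√278) = 195.9 ± 3.15 = (192.75, 199.05)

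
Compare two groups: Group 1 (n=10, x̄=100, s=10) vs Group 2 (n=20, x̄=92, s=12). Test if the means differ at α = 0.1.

Pooled sp = 11.4. t = 1.813, df = 28. Critical t = ±1.701. Reject H₀.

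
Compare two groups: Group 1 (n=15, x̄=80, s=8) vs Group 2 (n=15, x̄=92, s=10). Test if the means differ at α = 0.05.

Pooled sp = 9.06. t = -3.629, df = 28. Critical t = ±2.048. Reject H₀.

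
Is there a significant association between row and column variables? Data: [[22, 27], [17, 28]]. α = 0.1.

χ² = 0.49. df = 1, critical = 2.706. Fail to reject H₀. No evidence of dependence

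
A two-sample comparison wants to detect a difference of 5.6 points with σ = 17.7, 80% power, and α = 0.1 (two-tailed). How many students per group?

n per group = 2(z_α/2 + z_β)²σ²/d² = 2×(1.645 + 0.84)²×17.7²/5.6² = 123.4 → n = 124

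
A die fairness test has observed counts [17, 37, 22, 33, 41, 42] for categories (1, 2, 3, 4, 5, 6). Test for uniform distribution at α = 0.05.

Expected = 32 each. χ² = Σ(O-E)²/E = 16.625. df = 5, critical value = 11.07. Reject H₀.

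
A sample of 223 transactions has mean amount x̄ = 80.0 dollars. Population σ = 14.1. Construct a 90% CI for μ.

CI = x̄ ± z*(σ/√n) = 80.0 ± 1.645(14.1/√223) = 80.0 ± 1.55 = (78.45, 81.55)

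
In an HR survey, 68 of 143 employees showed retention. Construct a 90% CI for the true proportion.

p̂ = 0.476. CI = p̂ ± z*√(p̂(1-p̂)/n) = (0.407, 0.544)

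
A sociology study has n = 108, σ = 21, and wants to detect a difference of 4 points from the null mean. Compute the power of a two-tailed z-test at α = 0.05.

SE = σ/√n = 21/√108 = 2.021. Non-centrality λ = d/SE = 4/2.021 = 1.979. Power ≈ Φ(λ - z_{α/2}) = Φ(1.979 - 1.96) = Φ(0.019) = 0.508.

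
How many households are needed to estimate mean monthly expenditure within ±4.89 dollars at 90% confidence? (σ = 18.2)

n = (z*σ/E)² = (1.645×18.2/4.89)² = 37.5 → n = 38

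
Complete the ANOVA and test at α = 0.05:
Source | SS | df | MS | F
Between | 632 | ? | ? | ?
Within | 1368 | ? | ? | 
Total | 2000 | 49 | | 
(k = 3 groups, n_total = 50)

df_between = 2, df_within = 47. MS_between = 316.0, MS_within = 29.11. F = 10.857, F_crit ≈ 3.195. Reject H₀.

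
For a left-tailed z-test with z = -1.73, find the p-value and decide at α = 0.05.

p = P(Z < -1.73) = Φ(-1.73) ≈ 0.0418. Since p < 0.05, reject H₀ (significant) at α = 0.05.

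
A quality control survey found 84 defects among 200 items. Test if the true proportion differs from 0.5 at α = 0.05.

p̂ = 0.42, p₀ = 0.5. z = (p̂ - p₀)/√(p₀(1-p₀)/n) = -2.263. Critical: ±1.96. Reject H₀.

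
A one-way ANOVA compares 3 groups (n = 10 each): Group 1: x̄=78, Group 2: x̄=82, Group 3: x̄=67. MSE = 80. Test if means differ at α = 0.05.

Grand mean = 75.67. SS_between = 1206.67, MS_between = 603.33. F = 7.542, F_crit ≈ 3.354. Reject H₀.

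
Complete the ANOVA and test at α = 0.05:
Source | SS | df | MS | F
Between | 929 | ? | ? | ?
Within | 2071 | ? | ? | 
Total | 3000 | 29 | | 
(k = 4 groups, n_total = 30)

df_between = 3, df_within = 26. MS_between = 309.67, MS_within = 79.65. F = 3.888, F_crit ≈ 2.975. Reject H₀.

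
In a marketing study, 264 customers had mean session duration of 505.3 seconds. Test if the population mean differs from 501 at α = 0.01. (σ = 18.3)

z = (x̄ - μ₀)/(σ/√n) = (505.3 - 501)/(18.3/√264) = 3.818. Critical value: ±2.576. Since |3.818| > 2.576, Reject H₀.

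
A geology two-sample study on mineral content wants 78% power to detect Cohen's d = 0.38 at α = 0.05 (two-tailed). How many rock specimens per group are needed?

z_{α/2} = 1.96, z_β = Φ⁻¹(0.78) = 0.772. For small effect (d = 0.38): n per group = 2(z_{α/2} + z_β)²/d² = 2(1.96 + 0.772)²/0.38² = 103.4 → 104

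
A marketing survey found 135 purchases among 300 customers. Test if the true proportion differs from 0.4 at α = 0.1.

p̂ = 0.45, p₀ = 0.4. z = (p̂ - p₀)/√(p₀(1-p₀)/n) = 1.768. Critical: ±1.645. Reject H₀.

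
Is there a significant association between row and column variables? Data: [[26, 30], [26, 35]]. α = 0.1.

χ² = 0.171. df = 1, critical = 2.706. Fail to reject H₀. No evidence of dependence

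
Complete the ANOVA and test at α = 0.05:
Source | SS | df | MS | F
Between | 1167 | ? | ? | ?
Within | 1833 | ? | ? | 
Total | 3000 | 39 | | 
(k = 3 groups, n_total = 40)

df_between = 2, df_within = 37. MS_between = 583.5, MS_within = 49.54. F = 11.778, F_crit ≈ 3.252. Reject H₀.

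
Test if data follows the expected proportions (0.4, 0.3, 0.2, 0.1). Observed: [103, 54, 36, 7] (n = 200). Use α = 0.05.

Expected: [80.0, 60.0, 40.0, 20.0]. χ² = 16.062. df = 3, critical = 7.815. Reject H₀.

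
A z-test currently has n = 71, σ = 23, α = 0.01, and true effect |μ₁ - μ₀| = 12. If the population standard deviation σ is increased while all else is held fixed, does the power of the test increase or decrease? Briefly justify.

Power decreases: a larger σ inflates the standard error σ/√n, pulling the sampling distribution under H₁ back toward the critical value.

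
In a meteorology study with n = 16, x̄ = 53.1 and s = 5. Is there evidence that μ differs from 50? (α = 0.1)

t = (x̄ - μ₀)/(s/√n) = (53.1 - 50)/(5/√16) = 2.48. df = 15, critical t = ±1.753. Reject H₀.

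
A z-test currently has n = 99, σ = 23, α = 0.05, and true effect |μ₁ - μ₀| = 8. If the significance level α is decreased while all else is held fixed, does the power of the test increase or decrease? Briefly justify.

Power decreases: a smaller α raises the critical value, so less of the H₁ sampling distribution falls in the rejection region.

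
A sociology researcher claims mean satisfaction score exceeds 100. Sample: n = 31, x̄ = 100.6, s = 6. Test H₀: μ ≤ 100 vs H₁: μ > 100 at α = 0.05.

t = (100.6 - 100)/(6/√31) = 0.557, df = 30. Critical t = 1.697. Fail to reject H₀.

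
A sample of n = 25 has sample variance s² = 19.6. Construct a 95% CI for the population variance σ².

df = 24. χ²_{0.025} = 39.364, χ²_{0.975} = 12.401. CI for σ² = ((n-1)s²/χ²_{α/2}, (n-1)s²/χ²_{1-α/2}) = (24·19.6/39.364, 24·19.6/12.401) = (11.95, 37.93)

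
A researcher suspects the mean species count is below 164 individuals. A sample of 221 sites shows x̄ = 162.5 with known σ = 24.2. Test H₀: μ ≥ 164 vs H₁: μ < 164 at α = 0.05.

z = -0.921. Critical value: -1.645. Fail to reject H₀.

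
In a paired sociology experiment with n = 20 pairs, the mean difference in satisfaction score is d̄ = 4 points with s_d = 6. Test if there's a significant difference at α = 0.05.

t = d̄/(s_d/√n) = 4/(6/√20) = 2.981. df = 19, critical t = ±2.093. Reject H₀.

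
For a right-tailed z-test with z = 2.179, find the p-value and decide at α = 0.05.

p = P(Z > 2.179) = 1 - Φ(2.179) ≈ 0.0147. Since p < 0.05, reject H₀ (significant) at α = 0.05.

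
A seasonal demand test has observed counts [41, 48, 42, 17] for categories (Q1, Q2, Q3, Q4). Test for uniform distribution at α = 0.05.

Expected = 37 each. χ² = Σ(O-E)²/E = 15.189. df = 3, critical value = 7.815. Reject H₀.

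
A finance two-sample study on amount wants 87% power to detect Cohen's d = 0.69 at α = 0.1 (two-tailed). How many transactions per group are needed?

z_{α/2} = 1.645, z_β = Φ⁻¹(0.87) = 1.126. For medium effect (d = 0.69): n per group = 2(z_{α/2} + z_β)²/d² = 2(1.645 + 1.126)²/0.69² = 32.3 → 33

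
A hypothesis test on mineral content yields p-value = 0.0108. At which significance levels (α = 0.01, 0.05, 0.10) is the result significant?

p = 0.0108. Significant at: α = 0.05, 0.1.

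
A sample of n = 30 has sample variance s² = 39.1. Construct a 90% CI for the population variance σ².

df = 29. χ²_{0.05} = 42.557, χ²_{0.95} = 17.708. CI for σ² = ((n-1)s²/χ²_{α/2}, (n-1)s²/χ²_{1-α/2}) = (29·39.1/42.557, 29·39.1/17.708) = (26.64, 64.03)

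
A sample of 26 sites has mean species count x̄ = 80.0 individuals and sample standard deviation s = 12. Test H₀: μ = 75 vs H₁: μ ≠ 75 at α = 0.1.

t = (x̄ - μ₀)/(s/√n) = (80.0 - 75)/(12/√26) = 2.125. df = 25, critical t = ±1.708. Reject H₀.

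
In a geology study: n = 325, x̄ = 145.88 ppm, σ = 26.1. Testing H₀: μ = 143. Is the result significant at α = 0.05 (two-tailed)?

z = (145.88 - 143)/(26.1/√325) = 1.989. Since |z| > 1.96, significant at α = 0.05.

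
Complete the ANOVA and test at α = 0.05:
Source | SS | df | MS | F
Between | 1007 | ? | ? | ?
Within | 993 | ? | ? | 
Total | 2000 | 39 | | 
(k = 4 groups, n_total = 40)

df_between = 3, df_within = 36. MS_between = 335.67, MS_within = 27.58. F = 12.169, F_crit ≈ 2.866. Reject H₀.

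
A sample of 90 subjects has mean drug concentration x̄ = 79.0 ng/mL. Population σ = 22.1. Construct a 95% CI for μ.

CI = x̄ ± z*(σ/√n) = 79.0 ± 1.96(22.1/√90) = 79.0 ± 4.57 = (74.43, 83.57)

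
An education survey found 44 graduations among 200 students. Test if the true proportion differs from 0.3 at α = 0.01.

p̂ = 0.22, p₀ = 0.3. z = (p̂ - p₀)/√(p₀(1-p₀)/n) = -2.469. Critical: ±2.576. Fail to reject H₀.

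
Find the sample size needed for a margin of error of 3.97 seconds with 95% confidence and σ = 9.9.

n = (z*σ/E)² = (1.96×9.9/3.97)² = 23.9 → n = 24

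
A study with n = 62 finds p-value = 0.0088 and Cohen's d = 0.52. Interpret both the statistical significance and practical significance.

Statistically significant (p = 0.0088 < 0.05). Cohen's d = 0.52 indicates a medium effect size. Both statistical and practical significance should be considered.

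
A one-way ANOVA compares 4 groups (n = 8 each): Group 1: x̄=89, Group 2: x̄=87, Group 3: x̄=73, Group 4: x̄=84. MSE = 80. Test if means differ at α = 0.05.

Grand mean = 83.25. SS_between = 1222.0, MS_between = 407.33. F = 5.092, F_crit ≈ 2.947. Reject H₀.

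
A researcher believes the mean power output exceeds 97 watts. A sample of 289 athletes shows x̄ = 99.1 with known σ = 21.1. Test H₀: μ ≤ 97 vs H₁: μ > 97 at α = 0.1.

z = 1.692. Critical value: 1.28. Reject H₀.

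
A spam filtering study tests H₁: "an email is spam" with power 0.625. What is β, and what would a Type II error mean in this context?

β = 1 - power = 1 - 0.625 = 0.375. A Type II error is failing to reject H₀ when H₀ is false (false negative) — here, failing to conclude that an email is spam when in fact it is true. Consequence: a spam email lands in the inbox.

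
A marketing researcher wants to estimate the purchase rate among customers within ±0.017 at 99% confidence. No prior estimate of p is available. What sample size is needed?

Conservative approach: use p = 0.5 (maximizes p(1-p) = 0.25). n = z²(0.25)/E² = 2.576²×0.25/0.017² = 5740.3 → n = 5741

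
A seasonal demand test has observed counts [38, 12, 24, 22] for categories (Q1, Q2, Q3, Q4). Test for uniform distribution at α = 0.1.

Expected = 24 each. χ² = Σ(O-E)²/E = 14.333. df = 3, critical value = 6.251. Reject H₀.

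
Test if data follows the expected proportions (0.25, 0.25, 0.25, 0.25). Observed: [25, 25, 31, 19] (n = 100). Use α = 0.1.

Expected: [25.0, 25.0, 25.0, 25.0]. χ² = 2.88. df = 3, critical = 6.251. Fail to reject H₀.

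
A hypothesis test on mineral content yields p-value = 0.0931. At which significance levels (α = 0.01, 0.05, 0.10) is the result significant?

p = 0.0931. Significant at: α = 0.1.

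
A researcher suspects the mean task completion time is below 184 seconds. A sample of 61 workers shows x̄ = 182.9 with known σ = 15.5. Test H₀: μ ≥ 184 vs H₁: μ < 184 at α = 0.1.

z = -0.554. Critical value: -1.28. Fail to reject H₀.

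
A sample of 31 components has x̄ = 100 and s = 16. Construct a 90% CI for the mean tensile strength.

CI = x̄ ± t*(s/√n) = 100 ± 1.697(16/√31) = (95.12, 104.88)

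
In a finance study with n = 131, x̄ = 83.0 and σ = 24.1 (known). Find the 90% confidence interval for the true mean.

CI = x̄ ± z*(σ/√n) = 83.0 ± 1.645(24.1/√131) = 83.0 ± 3.46 = (79.54, 86.46)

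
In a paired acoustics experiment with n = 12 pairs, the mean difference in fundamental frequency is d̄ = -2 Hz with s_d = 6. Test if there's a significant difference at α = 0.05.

t = d̄/(s_d/√n) = -2/(6/√12) = -1.155. df = 11, critical t = ±2.201. Fail to reject H₀.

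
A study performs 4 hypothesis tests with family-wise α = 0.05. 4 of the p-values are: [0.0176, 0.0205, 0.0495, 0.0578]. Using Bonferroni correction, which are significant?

Bonferroni α = 0.05/4 = 0.0125. None of the given p-values are significant.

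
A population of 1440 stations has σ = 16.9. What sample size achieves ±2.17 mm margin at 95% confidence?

Without FPC: n₀ = (1.96×16.9/2.17)² = 233.005. With FPC: n = n₀N/(n₀+N-1) = 200.7 → n = 201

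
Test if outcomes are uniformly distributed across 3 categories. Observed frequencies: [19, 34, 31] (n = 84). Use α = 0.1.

Expected = 28 each. χ² = Σ(O-E)²/E = 4.5. df = 2, critical value = 4.605. Fail to reject H₀.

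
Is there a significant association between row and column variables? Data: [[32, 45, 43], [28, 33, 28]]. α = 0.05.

χ² = 0.699. df = 2, critical = 5.991. Fail to reject H₀. No evidence of dependence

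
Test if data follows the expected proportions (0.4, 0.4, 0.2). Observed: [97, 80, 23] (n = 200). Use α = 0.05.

Expected: [80.0, 80.0, 40.0]. χ² = 10.837. df = 2, critical = 5.991. Reject H₀.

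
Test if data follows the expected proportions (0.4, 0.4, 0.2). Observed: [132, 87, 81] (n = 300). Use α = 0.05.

Expected: [120.0, 120.0, 60.0]. χ² = 17.625. df = 2, critical = 5.991. Reject H₀.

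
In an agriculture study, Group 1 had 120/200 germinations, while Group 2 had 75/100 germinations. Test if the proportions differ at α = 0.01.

p̂₁ = 0.6, p̂₂ = 0.75, pooled p̂ = 0.65. z = -2.568. Critical: ±2.576. Fail to reject H₀.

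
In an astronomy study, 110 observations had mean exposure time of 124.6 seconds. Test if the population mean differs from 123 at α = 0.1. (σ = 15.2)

z = (x̄ - μ₀)/(σ/√n) = (124.6 - 123)/(15.2/√110) = 1.104. Critical value: ±1.645. Since |1.104| ≤ 1.645, Fail to reject H₀.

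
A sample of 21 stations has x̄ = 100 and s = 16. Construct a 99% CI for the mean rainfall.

CI = x̄ ± t*(s/√n) = 100 ± 2.845(16/√21) = (90.07, 109.93)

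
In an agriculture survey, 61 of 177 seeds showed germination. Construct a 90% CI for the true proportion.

p̂ = 0.345. CI = p̂ ± z*√(p̂(1-p̂)/n) = (0.286, 0.403)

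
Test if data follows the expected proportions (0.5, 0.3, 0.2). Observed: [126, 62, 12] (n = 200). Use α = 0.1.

Expected: [100.0, 60.0, 40.0]. χ² = 26.427. df = 2, critical = 4.605. Reject H₀.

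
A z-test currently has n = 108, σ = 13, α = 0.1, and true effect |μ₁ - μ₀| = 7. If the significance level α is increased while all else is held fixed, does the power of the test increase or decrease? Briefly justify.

Power increases: a larger α lowers the critical value, so more of the H₁ sampling distribution falls in the rejection region.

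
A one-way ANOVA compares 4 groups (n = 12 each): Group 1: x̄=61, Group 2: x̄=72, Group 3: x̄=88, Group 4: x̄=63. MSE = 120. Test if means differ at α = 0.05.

Grand mean = 71.0. SS_between = 5448.0, MS_between = 1816.0. F = 15.133, F_crit ≈ 2.816. Reject H₀.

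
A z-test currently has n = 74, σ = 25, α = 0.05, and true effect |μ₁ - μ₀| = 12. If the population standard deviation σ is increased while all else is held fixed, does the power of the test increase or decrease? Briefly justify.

Power decreases: a larger σ inflates the standard error σ/√n, pulling the sampling distribution under H₁ back toward the critical value.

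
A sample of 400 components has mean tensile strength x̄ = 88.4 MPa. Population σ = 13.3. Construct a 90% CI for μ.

CI = x̄ ± z*(σ/√n) = 88.4 ± 1.645(13.3/√400) = 88.4 ± 1.09 = (87.31, 89.49)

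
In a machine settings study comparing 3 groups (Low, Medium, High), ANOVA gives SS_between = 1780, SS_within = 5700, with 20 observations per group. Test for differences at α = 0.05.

df_between = 2, df_within = 57. F = MS_between/MS_within = 890.0/100.0 = 8.9. F_crit ≈ 3.159. Reject H₀. At least one mean differs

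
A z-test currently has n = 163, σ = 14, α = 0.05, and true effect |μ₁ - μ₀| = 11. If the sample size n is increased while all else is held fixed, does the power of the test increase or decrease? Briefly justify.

Power increases: a larger n shrinks the standard error σ/√n, moving the sampling distribution under H₁ further from the critical value.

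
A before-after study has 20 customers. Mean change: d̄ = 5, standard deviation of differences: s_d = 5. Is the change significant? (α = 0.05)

t = d̄/(s_d/√n) = 5/(5/√20) = 4.472. df = 19, critical t = ±2.093. Reject H₀.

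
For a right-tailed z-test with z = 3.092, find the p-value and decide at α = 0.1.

p = P(Z > 3.092) = 1 - Φ(3.092) ≈ 0.001. Since p < 0.1, reject H₀ (significant) at α = 0.1.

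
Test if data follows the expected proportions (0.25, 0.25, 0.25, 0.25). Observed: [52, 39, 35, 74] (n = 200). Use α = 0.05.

Expected: [50.0, 50.0, 50.0, 50.0]. χ² = 18.52. df = 3, critical = 7.815. Reject H₀.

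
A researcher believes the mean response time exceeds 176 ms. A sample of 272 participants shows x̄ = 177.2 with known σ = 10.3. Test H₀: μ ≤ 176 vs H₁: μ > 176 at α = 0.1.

z = 1.921. Critical value: 1.28. Reject H₀.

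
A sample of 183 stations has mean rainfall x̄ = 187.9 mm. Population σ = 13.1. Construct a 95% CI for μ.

CI = x̄ ± z*(σ/√n) = 187.9 ± 1.96(13.1/√183) = 187.9 ± 1.9 = (186.0, 189.8)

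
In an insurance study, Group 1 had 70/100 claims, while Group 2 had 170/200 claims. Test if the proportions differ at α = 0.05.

p̂₁ = 0.7, p̂₂ = 0.85, pooled p̂ = 0.8. z = -3.062. Critical: ±1.96. Reject H₀.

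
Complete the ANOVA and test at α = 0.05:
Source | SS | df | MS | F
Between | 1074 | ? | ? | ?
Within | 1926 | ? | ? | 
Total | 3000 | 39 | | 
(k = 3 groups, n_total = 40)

df_between = 2, df_within = 37. MS_between = 537.0, MS_within = 52.05. F = 10.316, F_crit ≈ 3.252. Reject H₀.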